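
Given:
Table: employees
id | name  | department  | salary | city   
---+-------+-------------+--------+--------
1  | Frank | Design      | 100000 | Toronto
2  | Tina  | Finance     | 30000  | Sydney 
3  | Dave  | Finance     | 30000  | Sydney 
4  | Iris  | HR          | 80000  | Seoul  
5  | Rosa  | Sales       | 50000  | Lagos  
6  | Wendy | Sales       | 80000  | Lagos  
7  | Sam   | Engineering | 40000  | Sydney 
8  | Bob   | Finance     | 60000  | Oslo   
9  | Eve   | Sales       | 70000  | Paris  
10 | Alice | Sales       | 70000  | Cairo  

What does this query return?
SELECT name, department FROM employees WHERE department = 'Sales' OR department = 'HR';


Filtering: department = 'Sales' OR 'HR'
Matching: 5 rows

5 rows:
Iris, HR
Rosa, Sales
Wendy, Sales
Eve, Sales
Alice, Sales


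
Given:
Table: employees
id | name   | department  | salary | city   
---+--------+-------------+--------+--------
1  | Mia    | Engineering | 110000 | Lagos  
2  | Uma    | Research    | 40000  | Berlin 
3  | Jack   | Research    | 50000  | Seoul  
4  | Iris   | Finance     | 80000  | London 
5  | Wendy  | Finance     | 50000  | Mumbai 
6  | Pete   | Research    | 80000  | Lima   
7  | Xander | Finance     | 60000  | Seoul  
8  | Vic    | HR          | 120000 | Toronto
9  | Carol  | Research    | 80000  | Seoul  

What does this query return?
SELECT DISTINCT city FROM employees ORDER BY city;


All 'city' values (row order): Lagos, Berlin, Seoul, London, Mumbai, Lima, Seoul, Toronto, Seoul
Removing duplicates leaves 7 unique value(s).

7 values:
Berlin
Lagos
Lima
London
Mumbai
Seoul
Toronto


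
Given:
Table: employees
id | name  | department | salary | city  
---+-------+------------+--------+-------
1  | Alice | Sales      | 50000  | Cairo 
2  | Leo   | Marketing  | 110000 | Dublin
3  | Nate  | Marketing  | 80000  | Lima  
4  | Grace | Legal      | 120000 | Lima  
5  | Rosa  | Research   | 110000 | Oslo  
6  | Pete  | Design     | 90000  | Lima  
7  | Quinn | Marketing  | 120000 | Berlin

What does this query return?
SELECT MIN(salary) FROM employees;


Salaries: 50000, 110000, 80000, 120000, 110000, 90000, 120000
MIN = 50000

50000


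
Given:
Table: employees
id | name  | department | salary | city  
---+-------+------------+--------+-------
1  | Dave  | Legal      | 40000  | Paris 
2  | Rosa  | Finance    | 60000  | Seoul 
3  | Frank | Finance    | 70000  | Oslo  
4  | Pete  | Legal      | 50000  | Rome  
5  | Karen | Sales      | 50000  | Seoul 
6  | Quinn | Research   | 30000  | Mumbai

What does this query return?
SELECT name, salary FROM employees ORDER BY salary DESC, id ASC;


Sorting by salary DESC, then id ASC for ties

6 rows:
Frank, 70000
Rosa, 60000
Pete, 50000
Karen, 50000
Dave, 40000
Quinn, 30000


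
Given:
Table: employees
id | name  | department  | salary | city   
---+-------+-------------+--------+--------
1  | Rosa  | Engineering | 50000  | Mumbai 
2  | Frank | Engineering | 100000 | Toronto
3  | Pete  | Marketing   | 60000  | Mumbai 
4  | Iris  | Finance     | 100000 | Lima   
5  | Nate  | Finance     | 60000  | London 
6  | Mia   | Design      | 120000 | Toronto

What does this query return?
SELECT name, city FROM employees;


Projecting columns: name, city

6 rows:
Rosa, Mumbai
Frank, Toronto
Pete, Mumbai
Iris, Lima
Nate, London
Mia, Toronto


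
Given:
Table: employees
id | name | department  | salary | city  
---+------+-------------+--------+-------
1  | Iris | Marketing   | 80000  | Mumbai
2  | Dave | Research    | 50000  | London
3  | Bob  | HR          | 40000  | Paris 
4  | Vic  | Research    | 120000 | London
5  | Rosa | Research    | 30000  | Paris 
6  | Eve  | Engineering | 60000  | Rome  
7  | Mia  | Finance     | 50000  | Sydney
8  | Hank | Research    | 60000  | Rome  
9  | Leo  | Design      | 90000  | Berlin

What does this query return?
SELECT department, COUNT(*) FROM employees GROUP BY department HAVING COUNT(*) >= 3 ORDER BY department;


Groups with count >= 3:
  Research: 4 -> PASS
  Design: 1 -> filtered out
  Engineering: 1 -> filtered out
  Finance: 1 -> filtered out
  HR: 1 -> filtered out
  Marketing: 1 -> filtered out


1 groups:
Research, 4


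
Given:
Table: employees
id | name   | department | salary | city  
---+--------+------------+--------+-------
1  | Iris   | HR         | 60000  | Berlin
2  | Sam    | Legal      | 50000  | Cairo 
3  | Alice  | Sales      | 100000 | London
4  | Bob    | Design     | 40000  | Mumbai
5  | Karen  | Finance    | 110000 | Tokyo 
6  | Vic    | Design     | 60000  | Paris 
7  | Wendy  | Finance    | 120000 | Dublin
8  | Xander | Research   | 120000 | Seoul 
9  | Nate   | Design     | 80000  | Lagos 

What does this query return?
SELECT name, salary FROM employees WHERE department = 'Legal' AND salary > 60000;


Filtering: department = 'Legal' AND salary > 60000
Matching: 0 rows

Empty result set (0 rows)


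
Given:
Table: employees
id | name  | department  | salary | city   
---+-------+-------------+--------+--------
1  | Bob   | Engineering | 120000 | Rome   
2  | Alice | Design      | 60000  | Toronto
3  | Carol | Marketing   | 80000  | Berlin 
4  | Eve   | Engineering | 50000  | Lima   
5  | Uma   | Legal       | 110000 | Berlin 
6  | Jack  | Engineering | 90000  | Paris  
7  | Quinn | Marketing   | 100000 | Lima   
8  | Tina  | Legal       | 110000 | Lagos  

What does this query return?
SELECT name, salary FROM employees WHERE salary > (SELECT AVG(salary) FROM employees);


Subquery: AVG(salary) = 90000.0
Filtering: salary > 90000.0
  Bob (120000) -> MATCH
  Uma (110000) -> MATCH
  Quinn (100000) -> MATCH
  Tina (110000) -> MATCH


4 rows:
Bob, 120000
Uma, 110000
Quinn, 100000
Tina, 110000


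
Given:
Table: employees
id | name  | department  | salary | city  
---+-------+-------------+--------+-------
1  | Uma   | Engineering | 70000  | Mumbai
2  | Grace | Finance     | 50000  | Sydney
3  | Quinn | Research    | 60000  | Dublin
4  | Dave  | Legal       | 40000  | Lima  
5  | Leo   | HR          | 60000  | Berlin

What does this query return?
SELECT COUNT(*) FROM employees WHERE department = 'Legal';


Counting rows where department = 'Legal'
  Dave -> MATCH


1


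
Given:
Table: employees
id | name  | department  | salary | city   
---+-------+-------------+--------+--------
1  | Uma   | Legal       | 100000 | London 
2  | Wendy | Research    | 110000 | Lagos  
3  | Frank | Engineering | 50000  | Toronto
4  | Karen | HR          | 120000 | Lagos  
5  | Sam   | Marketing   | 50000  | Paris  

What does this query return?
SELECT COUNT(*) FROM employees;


COUNT(*) counts all rows

5


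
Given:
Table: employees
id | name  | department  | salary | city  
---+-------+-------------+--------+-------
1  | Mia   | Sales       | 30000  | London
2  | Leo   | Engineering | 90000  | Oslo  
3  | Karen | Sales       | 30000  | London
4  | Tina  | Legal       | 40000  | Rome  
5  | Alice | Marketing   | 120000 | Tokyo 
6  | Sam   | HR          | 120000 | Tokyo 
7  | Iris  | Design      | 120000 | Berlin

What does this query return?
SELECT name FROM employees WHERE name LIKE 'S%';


LIKE 'S%' matches names starting with 'S'
Matching: 1

1 rows:
Sam


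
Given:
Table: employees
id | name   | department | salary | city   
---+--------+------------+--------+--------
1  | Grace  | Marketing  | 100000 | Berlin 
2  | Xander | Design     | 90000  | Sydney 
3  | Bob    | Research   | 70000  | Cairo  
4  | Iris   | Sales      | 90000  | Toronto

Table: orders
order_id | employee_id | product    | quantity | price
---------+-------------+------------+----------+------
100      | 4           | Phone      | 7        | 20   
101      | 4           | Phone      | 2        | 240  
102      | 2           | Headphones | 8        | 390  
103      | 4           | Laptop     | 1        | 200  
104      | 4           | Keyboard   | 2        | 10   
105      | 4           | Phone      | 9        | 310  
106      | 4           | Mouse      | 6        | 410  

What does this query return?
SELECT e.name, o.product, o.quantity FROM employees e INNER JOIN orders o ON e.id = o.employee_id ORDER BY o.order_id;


Joining employees.id = orders.employee_id:
  employee Iris (id=4) -> order Phone
  employee Iris (id=4) -> order Phone
  employee Xander (id=2) -> order Headphones
  employee Iris (id=4) -> order Laptop
  employee Iris (id=4) -> order Keyboard
  employee Iris (id=4) -> order Phone
  employee Iris (id=4) -> order Mouse


7 rows:
Iris, Phone, 7
Iris, Phone, 2
Xander, Headphones, 8
Iris, Laptop, 1
Iris, Keyboard, 2
Iris, Phone, 9
Iris, Mouse, 6


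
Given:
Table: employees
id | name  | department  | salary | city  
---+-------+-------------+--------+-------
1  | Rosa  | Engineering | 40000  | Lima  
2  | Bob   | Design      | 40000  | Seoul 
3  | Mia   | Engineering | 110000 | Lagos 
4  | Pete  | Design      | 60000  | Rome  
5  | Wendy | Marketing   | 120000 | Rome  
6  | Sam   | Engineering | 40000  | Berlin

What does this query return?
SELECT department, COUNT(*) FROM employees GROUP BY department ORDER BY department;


Assigning each row to its department group:
  Rosa -> Engineering
  Bob -> Design
  Mia -> Engineering
  Pete -> Design
  Wendy -> Marketing
  Sam -> Engineering


3 groups:
Design, 2
Engineering, 3
Marketing, 1


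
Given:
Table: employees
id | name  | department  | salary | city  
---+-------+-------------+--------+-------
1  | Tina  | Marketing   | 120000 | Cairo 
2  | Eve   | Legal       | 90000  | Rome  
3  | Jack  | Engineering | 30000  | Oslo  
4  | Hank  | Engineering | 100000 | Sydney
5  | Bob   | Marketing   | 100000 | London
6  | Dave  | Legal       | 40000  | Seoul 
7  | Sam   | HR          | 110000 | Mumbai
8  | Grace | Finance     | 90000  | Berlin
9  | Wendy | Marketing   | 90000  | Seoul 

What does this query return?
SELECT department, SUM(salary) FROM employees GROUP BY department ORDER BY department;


Summing salary within each department:
  Engineering: 30000 + 100000 = 130000
  Finance: 90000 = 90000
  HR: 110000 = 110000
  Legal: 90000 + 40000 = 130000
  Marketing: 120000 + 100000 + 90000 = 310000


5 groups:
Engineering, 130000
Finance, 90000
HR, 110000
Legal, 130000
Marketing, 310000


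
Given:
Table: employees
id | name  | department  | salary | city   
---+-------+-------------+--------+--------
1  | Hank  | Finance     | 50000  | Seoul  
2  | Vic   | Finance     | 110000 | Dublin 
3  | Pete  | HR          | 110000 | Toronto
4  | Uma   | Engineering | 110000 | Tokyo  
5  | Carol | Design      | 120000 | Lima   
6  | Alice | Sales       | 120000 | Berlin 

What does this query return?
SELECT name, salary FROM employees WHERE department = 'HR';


Filtering: department = 'HR'
Matching rows: 1

1 rows:
Pete, 110000


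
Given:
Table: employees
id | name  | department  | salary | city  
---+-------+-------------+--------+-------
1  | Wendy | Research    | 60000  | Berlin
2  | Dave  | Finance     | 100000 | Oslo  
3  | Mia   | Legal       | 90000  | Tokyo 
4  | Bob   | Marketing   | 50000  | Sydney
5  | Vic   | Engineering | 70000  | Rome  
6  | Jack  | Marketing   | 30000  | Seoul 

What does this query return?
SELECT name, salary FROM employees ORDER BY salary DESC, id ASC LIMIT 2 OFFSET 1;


Sort by salary DESC (id ASC tiebreak), then skip 1 and take 2
Rows 2 through 3

2 rows:
Mia, 90000
Vic, 70000


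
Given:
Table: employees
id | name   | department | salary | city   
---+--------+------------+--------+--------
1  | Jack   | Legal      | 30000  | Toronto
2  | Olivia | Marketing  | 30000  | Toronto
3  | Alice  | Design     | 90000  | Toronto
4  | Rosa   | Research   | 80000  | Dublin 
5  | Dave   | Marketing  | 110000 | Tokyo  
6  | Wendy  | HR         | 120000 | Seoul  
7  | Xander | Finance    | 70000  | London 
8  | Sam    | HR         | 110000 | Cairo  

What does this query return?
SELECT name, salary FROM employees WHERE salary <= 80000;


Filtering: salary <= 80000
Matching: 4 rows

4 rows:
Jack, 30000
Olivia, 30000
Rosa, 80000
Xander, 70000


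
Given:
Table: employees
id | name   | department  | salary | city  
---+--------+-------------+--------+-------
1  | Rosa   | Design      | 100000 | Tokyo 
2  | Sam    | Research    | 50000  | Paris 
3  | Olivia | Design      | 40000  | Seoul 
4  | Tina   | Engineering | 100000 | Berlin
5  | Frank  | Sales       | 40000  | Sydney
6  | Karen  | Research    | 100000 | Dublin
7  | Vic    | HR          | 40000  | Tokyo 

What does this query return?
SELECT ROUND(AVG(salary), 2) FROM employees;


SUM(salary) = 470000
COUNT = 7
ROUND(AVG, 2) = ROUND(470000 / 7, 2) = 67142.86

67142.86


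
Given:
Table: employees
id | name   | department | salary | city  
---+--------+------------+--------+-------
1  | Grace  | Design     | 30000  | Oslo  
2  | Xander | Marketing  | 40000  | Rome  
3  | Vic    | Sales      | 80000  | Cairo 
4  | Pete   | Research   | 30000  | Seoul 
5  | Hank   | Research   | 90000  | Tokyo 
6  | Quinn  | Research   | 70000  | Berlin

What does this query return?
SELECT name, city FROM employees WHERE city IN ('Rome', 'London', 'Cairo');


Filtering: city IN ('Rome', 'London', 'Cairo')
Matching: 2 rows

2 rows:
Xander, Rome
Vic, Cairo


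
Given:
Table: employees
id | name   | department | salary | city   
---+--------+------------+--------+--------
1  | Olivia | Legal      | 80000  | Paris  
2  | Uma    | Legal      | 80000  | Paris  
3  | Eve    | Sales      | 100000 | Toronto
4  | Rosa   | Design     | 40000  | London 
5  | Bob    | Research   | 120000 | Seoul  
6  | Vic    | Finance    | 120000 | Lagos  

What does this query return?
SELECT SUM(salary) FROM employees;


SUM(salary) = 80000 + 80000 + 100000 + 40000 + 120000 + 120000 = 540000

540000


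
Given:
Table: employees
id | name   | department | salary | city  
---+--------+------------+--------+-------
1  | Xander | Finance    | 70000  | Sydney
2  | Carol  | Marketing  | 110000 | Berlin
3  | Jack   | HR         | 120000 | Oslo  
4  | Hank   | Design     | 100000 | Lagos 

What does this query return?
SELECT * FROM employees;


SELECT * returns all 4 rows with all columns

4 rows:
1, Xander, Finance, 70000, Sydney
2, Carol, Marketing, 110000, Berlin
3, Jack, HR, 120000, Oslo
4, Hank, Design, 100000, Lagos


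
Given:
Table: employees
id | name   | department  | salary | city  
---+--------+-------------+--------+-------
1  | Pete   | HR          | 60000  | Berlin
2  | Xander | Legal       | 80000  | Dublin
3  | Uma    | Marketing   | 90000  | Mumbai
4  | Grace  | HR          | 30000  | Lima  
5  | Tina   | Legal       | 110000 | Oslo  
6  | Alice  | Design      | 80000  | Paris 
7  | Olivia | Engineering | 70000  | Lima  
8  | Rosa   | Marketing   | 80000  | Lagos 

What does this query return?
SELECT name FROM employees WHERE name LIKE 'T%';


LIKE 'T%' matches names starting with 'T'
Matching: 1

1 rows:
Tina


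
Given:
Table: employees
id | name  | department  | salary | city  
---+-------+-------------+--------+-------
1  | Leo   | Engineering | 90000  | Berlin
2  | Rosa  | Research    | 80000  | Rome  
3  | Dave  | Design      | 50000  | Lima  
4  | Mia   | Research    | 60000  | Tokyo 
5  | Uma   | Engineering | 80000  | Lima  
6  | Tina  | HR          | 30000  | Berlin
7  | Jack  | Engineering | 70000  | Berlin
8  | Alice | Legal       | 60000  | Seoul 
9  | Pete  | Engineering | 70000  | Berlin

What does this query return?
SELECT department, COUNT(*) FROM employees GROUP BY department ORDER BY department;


Assigning each row to its department group:
  Leo -> Engineering
  Rosa -> Research
  Dave -> Design
  Mia -> Research
  Uma -> Engineering
  Tina -> HR
  Jack -> Engineering
  Alice -> Legal
  Pete -> Engineering


5 groups:
Design, 1
Engineering, 4
HR, 1
Legal, 1
Research, 2


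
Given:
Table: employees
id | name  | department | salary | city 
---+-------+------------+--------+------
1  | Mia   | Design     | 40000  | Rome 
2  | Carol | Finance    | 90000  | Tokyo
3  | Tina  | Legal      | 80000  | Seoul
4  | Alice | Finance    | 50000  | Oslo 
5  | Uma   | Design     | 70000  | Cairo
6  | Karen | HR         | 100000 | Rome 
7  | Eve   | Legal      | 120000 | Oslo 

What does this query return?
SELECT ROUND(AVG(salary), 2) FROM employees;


SUM(salary) = 550000
COUNT = 7
ROUND(AVG, 2) = ROUND(550000 / 7, 2) = 78571.43

78571.43


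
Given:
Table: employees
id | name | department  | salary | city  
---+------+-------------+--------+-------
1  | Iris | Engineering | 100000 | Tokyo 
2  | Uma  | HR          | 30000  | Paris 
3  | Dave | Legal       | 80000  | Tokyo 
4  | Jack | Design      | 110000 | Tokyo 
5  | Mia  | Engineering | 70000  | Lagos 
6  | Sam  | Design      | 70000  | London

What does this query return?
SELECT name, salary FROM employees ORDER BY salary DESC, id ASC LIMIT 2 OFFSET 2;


Sort by salary DESC (id ASC tiebreak), then skip 2 and take 2
Rows 3 through 4

2 rows:
Dave, 80000
Mia, 70000


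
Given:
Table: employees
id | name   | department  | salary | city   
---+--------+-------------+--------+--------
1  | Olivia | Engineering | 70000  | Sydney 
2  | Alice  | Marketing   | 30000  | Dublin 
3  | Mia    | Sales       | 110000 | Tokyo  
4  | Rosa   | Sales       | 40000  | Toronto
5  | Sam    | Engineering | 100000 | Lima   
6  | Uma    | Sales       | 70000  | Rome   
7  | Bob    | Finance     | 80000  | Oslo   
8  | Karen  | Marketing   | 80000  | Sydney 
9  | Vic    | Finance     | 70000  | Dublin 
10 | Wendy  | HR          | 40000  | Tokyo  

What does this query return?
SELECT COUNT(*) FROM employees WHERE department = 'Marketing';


Counting rows where department = 'Marketing'
  Alice -> MATCH
  Karen -> MATCH


2


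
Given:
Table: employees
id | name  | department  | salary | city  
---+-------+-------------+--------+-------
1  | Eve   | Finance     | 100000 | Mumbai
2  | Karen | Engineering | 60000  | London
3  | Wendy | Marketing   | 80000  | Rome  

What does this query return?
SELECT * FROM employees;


SELECT * returns all 3 rows with all columns

3 rows:
1, Eve, Finance, 100000, Mumbai
2, Karen, Engineering, 60000, London
3, Wendy, Marketing, 80000, Rome


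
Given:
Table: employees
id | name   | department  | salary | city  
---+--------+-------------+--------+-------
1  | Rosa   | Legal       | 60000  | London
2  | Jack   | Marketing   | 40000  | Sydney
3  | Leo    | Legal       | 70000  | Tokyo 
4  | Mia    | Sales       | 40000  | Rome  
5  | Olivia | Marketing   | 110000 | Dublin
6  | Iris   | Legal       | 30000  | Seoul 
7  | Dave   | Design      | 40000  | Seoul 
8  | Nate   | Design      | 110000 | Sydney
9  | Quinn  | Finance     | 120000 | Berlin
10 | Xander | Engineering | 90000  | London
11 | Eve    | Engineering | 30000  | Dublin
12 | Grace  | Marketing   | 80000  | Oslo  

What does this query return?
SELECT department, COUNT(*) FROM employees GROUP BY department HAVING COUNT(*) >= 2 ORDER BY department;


Groups with count >= 2:
  Design: 2 -> PASS
  Engineering: 2 -> PASS
  Legal: 3 -> PASS
  Marketing: 3 -> PASS
  Finance: 1 -> filtered out
  Sales: 1 -> filtered out


4 groups:
Design, 2
Engineering, 2
Legal, 3
Marketing, 3


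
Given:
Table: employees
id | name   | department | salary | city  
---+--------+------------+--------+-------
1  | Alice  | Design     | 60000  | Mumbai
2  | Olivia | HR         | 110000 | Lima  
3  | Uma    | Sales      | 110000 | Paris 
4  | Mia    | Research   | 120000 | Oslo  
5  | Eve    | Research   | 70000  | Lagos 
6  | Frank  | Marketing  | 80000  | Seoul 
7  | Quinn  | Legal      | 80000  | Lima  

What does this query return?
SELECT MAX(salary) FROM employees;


Salaries: 60000, 110000, 110000, 120000, 70000, 80000, 80000
MAX = 120000

120000


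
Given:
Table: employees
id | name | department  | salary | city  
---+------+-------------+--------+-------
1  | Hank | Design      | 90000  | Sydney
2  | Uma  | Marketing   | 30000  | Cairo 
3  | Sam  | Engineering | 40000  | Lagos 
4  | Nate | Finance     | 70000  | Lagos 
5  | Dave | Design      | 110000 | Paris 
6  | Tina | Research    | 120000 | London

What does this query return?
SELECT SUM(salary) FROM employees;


SUM(salary) = 90000 + 30000 + 40000 + 70000 + 110000 + 120000 = 460000

460000


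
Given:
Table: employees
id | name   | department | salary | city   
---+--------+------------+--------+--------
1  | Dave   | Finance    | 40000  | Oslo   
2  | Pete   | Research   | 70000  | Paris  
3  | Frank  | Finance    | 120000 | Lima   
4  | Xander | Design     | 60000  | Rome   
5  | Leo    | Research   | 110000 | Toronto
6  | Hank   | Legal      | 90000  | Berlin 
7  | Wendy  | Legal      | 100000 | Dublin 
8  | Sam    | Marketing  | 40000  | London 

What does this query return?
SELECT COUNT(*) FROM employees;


COUNT(*) counts all rows

8


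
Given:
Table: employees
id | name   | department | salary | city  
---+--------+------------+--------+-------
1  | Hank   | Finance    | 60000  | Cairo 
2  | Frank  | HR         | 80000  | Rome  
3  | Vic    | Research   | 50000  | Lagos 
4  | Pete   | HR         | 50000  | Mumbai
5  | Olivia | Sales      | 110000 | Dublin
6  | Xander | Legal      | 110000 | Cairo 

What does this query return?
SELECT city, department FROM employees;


Projecting columns: city, department

6 rows:
Cairo, Finance
Rome, HR
Lagos, Research
Mumbai, HR
Dublin, Sales
Cairo, Legal


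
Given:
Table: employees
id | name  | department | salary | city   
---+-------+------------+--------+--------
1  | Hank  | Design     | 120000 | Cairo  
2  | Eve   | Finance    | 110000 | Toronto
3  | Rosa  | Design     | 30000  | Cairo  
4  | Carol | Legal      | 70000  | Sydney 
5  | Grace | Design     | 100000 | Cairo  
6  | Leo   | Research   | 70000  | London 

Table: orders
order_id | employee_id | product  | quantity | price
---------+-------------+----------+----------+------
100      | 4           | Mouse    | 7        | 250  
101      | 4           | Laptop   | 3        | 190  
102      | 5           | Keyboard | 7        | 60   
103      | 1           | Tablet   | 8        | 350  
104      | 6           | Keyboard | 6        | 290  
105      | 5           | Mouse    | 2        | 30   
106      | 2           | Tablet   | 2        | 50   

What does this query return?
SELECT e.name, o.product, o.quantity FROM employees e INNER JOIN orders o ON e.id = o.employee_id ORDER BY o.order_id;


Joining employees.id = orders.employee_id:
  employee Carol (id=4) -> order Mouse
  employee Carol (id=4) -> order Laptop
  employee Grace (id=5) -> order Keyboard
  employee Hank (id=1) -> order Tablet
  employee Leo (id=6) -> order Keyboard
  employee Grace (id=5) -> order Mouse
  employee Eve (id=2) -> order Tablet


7 rows:
Carol, Mouse, 7
Carol, Laptop, 3
Grace, Keyboard, 7
Hank, Tablet, 8
Leo, Keyboard, 6
Grace, Mouse, 2
Eve, Tablet, 2


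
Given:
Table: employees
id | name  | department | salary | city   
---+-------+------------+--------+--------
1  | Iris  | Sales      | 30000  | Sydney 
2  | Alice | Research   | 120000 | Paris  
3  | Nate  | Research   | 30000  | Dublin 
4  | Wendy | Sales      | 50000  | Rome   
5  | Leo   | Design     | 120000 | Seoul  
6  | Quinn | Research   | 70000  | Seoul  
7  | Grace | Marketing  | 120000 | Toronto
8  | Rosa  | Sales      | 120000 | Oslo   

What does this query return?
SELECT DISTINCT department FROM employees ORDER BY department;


All 'department' values (row order): Sales, Research, Research, Sales, Design, Research, Marketing, Sales
Removing duplicates leaves 4 unique value(s).

4 values:
Design
Marketing
Research
Sales


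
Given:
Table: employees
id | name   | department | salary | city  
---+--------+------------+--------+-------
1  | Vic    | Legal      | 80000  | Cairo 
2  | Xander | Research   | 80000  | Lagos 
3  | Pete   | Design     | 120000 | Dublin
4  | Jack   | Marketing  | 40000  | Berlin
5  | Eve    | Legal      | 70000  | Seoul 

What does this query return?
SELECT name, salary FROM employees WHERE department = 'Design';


Filtering: department = 'Design'
Matching rows: 1

1 rows:
Pete, 120000


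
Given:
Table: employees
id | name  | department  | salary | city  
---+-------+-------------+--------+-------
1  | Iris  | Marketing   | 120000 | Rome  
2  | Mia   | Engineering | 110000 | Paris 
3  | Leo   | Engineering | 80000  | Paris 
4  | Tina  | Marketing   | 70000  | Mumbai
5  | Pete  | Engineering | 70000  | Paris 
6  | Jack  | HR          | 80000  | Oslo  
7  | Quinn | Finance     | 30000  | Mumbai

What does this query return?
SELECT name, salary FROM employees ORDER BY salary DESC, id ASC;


Sorting by salary DESC, then id ASC for ties

7 rows:
Iris, 120000
Mia, 110000
Leo, 80000
Jack, 80000
Tina, 70000
Pete, 70000
Quinn, 30000


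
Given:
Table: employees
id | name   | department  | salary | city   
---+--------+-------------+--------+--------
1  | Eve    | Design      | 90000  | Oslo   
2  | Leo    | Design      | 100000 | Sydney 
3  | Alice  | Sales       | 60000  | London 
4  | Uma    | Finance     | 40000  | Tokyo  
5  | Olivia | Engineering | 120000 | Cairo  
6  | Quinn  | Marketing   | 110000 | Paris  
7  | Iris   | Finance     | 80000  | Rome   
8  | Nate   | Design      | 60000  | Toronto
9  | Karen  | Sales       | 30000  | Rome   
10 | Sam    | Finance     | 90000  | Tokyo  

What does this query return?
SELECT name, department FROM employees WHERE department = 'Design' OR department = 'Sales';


Filtering: department = 'Design' OR 'Sales'
Matching: 5 rows

5 rows:
Eve, Design
Leo, Design
Alice, Sales
Nate, Design
Karen, Sales


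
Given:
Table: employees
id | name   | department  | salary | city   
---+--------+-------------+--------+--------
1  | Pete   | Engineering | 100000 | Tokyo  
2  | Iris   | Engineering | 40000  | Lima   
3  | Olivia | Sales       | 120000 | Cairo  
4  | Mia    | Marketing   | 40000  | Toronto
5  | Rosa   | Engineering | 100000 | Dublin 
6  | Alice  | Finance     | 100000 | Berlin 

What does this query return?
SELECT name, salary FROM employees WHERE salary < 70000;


Filtering: salary < 70000
Matching: 2 rows

2 rows:
Iris, 40000
Mia, 40000


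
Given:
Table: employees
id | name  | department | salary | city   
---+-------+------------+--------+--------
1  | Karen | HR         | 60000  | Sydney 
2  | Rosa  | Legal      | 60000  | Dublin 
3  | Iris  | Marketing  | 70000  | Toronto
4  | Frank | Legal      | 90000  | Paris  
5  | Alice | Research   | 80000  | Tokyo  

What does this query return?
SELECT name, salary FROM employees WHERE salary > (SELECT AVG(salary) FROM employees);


Subquery: AVG(salary) = 72000.0
Filtering: salary > 72000.0
  Frank (90000) -> MATCH
  Alice (80000) -> MATCH


2 rows:
Frank, 90000
Alice, 80000


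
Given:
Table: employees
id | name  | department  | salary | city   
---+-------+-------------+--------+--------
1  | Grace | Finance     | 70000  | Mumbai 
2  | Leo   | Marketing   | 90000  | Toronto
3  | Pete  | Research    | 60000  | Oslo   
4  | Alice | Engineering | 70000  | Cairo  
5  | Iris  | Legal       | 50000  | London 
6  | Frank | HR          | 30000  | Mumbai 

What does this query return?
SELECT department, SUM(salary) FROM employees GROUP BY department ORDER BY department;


Summing salary within each department:
  Engineering: 70000 = 70000
  Finance: 70000 = 70000
  HR: 30000 = 30000
  Legal: 50000 = 50000
  Marketing: 90000 = 90000
  Research: 60000 = 60000


6 groups:
Engineering, 70000
Finance, 70000
HR, 30000
Legal, 50000
Marketing, 90000
Research, 60000


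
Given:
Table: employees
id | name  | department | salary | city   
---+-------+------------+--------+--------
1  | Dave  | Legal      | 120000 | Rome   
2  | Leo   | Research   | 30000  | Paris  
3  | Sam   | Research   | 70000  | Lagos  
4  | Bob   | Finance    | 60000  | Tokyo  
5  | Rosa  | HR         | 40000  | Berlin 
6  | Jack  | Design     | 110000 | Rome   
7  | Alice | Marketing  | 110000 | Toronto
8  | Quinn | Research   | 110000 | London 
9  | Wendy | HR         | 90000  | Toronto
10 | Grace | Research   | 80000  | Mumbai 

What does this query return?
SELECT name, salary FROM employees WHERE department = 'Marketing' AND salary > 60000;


Filtering: department = 'Marketing' AND salary > 60000
Matching: 1 rows

1 rows:
Alice, 110000


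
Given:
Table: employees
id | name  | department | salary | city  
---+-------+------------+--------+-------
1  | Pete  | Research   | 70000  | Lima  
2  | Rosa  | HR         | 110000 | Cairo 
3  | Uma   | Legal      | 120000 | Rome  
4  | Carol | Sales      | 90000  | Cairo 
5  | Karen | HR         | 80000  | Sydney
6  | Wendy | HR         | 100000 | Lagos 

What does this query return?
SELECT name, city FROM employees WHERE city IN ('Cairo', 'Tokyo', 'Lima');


Filtering: city IN ('Cairo', 'Tokyo', 'Lima')
Matching: 3 rows

3 rows:
Pete, Lima
Rosa, Cairo
Carol, Cairo


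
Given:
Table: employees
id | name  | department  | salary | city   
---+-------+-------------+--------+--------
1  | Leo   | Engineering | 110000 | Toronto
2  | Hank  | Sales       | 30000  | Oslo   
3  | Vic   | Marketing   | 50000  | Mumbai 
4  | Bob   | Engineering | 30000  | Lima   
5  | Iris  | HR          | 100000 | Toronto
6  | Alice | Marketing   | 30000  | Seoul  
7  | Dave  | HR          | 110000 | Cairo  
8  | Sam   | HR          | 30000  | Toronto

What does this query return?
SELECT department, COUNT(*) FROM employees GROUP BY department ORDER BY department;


Assigning each row to its department group:
  Leo -> Engineering
  Hank -> Sales
  Vic -> Marketing
  Bob -> Engineering
  Iris -> HR
  Alice -> Marketing
  Dave -> HR
  Sam -> HR


4 groups:
Engineering, 2
HR, 3
Marketing, 2
Sales, 1


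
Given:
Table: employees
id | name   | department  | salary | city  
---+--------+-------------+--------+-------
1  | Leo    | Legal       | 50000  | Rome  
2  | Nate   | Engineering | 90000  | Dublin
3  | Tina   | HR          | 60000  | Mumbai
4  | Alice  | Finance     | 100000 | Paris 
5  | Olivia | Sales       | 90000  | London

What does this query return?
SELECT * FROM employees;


SELECT * returns all 5 rows with all columns

5 rows:
1, Leo, Legal, 50000, Rome
2, Nate, Engineering, 90000, Dublin
3, Tina, HR, 60000, Mumbai
4, Alice, Finance, 100000, Paris
5, Olivia, Sales, 90000, London


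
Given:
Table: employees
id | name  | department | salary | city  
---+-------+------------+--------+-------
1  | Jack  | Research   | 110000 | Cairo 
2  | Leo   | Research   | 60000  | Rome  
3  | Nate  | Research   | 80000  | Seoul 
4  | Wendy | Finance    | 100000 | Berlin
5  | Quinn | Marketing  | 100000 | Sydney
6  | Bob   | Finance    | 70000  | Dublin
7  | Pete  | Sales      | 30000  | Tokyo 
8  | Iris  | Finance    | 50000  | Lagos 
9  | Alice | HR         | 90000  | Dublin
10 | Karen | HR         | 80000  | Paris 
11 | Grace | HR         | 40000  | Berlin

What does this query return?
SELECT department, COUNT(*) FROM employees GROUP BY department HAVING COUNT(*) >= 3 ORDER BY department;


Groups with count >= 3:
  Finance: 3 -> PASS
  HR: 3 -> PASS
  Research: 3 -> PASS
  Marketing: 1 -> filtered out
  Sales: 1 -> filtered out


3 groups:
Finance, 3
HR, 3
Research, 3


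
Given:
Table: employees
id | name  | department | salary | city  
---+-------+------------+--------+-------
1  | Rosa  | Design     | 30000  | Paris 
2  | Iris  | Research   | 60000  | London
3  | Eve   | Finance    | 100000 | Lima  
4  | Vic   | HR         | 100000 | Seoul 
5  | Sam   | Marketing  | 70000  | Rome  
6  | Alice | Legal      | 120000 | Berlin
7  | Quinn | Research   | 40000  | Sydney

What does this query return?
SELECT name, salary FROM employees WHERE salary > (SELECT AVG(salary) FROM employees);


Subquery: AVG(salary) = 74285.71
Filtering: salary > 74285.71
  Eve (100000) -> MATCH
  Vic (100000) -> MATCH
  Alice (120000) -> MATCH


3 rows:
Eve, 100000
Vic, 100000
Alice, 120000


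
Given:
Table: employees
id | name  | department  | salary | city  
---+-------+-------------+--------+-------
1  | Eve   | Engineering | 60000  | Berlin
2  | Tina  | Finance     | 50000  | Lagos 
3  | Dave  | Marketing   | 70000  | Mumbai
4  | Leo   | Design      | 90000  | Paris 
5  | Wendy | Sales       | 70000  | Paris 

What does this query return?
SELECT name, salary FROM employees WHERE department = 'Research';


Filtering: department = 'Research'
Matching rows: 0

Empty result set (0 rows)


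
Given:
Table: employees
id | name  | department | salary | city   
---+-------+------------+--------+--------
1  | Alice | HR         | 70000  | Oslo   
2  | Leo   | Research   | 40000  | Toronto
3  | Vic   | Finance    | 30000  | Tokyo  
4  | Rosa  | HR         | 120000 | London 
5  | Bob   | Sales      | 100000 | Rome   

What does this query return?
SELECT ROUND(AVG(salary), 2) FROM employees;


SUM(salary) = 360000
COUNT = 5
ROUND(AVG, 2) = ROUND(360000 / 5, 2) = 72000.0

72000.0


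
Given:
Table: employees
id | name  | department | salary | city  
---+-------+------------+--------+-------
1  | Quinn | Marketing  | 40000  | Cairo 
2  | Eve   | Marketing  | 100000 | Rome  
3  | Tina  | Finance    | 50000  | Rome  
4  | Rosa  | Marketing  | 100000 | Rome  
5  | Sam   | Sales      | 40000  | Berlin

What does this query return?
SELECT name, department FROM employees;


Projecting columns: name, department

5 rows:
Quinn, Marketing
Eve, Marketing
Tina, Finance
Rosa, Marketing
Sam, Sales


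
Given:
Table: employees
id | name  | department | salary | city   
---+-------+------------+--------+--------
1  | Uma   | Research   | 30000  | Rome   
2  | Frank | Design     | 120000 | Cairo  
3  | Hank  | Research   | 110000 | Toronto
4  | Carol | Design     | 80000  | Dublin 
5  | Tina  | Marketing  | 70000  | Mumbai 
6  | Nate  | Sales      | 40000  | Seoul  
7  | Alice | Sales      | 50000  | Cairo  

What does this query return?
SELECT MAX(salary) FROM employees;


Salaries: 30000, 120000, 110000, 80000, 70000, 40000, 50000
MAX = 120000

120000


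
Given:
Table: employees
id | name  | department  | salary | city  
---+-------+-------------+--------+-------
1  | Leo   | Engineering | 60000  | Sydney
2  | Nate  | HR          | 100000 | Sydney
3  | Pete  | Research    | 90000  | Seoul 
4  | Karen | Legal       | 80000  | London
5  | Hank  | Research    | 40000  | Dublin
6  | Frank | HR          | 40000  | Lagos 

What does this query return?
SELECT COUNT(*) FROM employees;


COUNT(*) counts all rows

6


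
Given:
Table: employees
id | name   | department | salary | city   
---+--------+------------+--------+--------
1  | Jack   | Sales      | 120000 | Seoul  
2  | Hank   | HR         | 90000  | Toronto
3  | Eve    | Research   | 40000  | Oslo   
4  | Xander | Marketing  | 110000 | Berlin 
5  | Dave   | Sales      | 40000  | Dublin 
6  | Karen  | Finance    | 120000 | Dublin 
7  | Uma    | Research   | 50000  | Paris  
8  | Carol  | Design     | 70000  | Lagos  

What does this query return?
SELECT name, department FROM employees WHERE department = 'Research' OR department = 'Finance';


Filtering: department = 'Research' OR 'Finance'
Matching: 3 rows

3 rows:
Eve, Research
Karen, Finance
Uma, Research


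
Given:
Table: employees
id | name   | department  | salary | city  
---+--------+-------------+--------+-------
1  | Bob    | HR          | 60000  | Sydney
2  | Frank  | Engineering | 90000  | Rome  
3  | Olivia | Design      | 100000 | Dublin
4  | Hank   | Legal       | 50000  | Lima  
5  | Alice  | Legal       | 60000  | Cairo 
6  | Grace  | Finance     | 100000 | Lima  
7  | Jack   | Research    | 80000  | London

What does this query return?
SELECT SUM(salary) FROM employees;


SUM(salary) = 60000 + 90000 + 100000 + 50000 + 60000 + 100000 + 80000 = 540000

540000


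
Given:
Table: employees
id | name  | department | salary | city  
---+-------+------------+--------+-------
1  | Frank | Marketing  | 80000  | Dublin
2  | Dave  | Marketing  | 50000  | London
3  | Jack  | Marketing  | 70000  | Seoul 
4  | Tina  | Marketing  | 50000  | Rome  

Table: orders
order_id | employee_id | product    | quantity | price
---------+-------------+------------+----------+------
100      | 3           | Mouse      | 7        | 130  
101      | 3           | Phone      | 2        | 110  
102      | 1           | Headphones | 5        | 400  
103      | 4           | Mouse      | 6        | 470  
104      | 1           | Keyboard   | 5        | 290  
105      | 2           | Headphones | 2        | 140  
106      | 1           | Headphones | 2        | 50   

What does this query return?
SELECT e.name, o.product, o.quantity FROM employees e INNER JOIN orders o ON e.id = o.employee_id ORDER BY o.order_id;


Joining employees.id = orders.employee_id:
  employee Jack (id=3) -> order Mouse
  employee Jack (id=3) -> order Phone
  employee Frank (id=1) -> order Headphones
  employee Tina (id=4) -> order Mouse
  employee Frank (id=1) -> order Keyboard
  employee Dave (id=2) -> order Headphones
  employee Frank (id=1) -> order Headphones


7 rows:
Jack, Mouse, 7
Jack, Phone, 2
Frank, Headphones, 5
Tina, Mouse, 6
Frank, Keyboard, 5
Dave, Headphones, 2
Frank, Headphones, 2


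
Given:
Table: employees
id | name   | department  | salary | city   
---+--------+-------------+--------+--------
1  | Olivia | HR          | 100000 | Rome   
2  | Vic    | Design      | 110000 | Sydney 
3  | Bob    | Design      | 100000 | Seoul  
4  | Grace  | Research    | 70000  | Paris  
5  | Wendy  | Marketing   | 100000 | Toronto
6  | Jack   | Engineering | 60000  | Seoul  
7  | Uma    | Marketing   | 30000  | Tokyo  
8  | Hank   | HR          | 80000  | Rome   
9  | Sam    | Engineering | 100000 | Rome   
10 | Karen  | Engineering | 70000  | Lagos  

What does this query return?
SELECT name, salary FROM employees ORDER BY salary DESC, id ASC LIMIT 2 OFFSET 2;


Sort by salary DESC (id ASC tiebreak), then skip 2 and take 2
Rows 3 through 4

2 rows:
Bob, 100000
Wendy, 100000


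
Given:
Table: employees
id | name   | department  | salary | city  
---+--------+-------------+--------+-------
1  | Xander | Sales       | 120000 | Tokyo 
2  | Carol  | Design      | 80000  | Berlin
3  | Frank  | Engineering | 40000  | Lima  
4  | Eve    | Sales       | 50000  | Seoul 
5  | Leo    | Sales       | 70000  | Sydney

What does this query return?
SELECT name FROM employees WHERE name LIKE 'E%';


LIKE 'E%' matches names starting with 'E'
Matching: 1

1 rows:
Eve


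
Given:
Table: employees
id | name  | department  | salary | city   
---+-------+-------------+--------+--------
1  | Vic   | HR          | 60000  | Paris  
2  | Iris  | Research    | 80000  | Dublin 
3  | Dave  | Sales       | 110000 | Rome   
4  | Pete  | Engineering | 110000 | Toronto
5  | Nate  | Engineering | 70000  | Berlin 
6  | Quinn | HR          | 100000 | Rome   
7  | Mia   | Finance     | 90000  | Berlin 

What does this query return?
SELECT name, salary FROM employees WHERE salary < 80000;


Filtering: salary < 80000
Matching: 2 rows

2 rows:
Vic, 60000
Nate, 70000


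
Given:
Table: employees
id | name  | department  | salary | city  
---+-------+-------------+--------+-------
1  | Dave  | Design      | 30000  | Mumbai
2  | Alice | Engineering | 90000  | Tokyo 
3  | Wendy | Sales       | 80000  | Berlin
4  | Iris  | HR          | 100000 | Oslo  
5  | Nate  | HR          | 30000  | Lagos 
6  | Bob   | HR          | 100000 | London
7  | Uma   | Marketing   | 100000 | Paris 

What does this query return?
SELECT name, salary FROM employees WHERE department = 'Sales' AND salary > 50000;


Filtering: department = 'Sales' AND salary > 50000
Matching: 1 rows

1 rows:
Wendy, 80000


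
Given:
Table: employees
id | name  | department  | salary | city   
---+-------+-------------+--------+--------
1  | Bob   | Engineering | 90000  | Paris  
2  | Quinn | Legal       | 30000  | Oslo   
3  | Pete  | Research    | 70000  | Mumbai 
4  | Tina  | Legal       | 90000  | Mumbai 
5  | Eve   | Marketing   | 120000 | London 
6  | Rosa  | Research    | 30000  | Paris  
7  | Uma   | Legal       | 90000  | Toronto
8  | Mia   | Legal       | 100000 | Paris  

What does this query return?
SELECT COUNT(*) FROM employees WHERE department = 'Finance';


Counting rows where department = 'Finance'


0


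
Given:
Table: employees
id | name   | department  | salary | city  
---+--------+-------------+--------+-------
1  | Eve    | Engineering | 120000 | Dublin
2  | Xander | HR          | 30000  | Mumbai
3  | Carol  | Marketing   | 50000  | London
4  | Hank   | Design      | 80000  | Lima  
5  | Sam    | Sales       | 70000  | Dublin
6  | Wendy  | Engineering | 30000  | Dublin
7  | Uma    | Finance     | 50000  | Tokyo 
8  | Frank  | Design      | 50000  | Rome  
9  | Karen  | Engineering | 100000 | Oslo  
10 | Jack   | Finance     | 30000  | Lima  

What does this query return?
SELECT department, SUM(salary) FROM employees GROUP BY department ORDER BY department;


Summing salary within each department:
  Design: 80000 + 50000 = 130000
  Engineering: 120000 + 30000 + 100000 = 250000
  Finance: 50000 + 30000 = 80000
  HR: 30000 = 30000
  Marketing: 50000 = 50000
  Sales: 70000 = 70000


6 groups:
Design, 130000
Engineering, 250000
Finance, 80000
HR, 30000
Marketing, 50000
Sales, 70000
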